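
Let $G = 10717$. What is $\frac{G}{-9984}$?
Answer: $- \frac{10717}{9984} \approx -1.0734$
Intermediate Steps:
$\frac{G}{-9984} = \frac{10717}{-9984} = 10717 \left(- \frac{1}{9984}\right) = - \frac{10717}{9984}$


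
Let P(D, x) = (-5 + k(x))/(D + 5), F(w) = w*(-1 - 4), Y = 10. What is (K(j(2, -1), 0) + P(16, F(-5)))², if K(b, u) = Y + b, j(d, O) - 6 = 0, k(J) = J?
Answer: 126736/441 ≈ 287.38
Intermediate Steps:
F(w) = -5*w (F(w) = w*(-5) = -5*w)
j(d, O) = 6 (j(d, O) = 6 + 0 = 6)
K(b, u) = 10 + b
P(D, x) = (-5 + x)/(5 + D) (P(D, x) = (-5 + x)/(D + 5) = (-5 + x)/(5 + D))
(K(j(2, -1), 0) + P(16, F(-5)))² = ((10 + 6) + (-5 - 5*(-5))/(5 + 16))² = (16 + (-5 + 25)/21)² = (16 + (1/21)*20)² = (16 + 20/21)² = (356/21)² = 126736/441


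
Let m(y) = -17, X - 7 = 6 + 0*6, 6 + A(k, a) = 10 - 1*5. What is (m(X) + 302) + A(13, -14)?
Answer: 284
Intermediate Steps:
A(k, a) = -1 (A(k, a) = -6 + (10 - 1*5) = -6 + (10 - 5) = -6 + 5 = -1)
X = 13 (X = 7 + (6 + 0*6) = 7 + (6 + 0) = 7 + 6 = 13)
(m(X) + 302) + A(13, -14) = (-17 + 302) - 1 = 285 - 1 = 284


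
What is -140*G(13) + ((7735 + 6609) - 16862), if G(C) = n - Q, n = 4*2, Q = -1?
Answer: -3778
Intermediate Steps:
n = 8
G(C) = 9 (G(C) = 8 - 1*(-1) = 8 + 1 = 9)
-140*G(13) + ((7735 + 6609) - 16862) = -140*9 + ((7735 + 6609) - 16862) = -1260 + (14344 - 16862) = -1260 - 2518 = -3778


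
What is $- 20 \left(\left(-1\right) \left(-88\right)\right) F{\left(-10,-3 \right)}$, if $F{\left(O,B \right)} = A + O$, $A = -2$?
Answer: $21120$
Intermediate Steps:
$F{\left(O,B \right)} = -2 + O$
$- 20 \left(\left(-1\right) \left(-88\right)\right) F{\left(-10,-3 \right)} = - 20 \left(\left(-1\right) \left(-88\right)\right) \left(-2 - 10\right) = \left(-20\right) 88 \left(-12\right) = \left(-1760\right) \left(-12\right) = 21120$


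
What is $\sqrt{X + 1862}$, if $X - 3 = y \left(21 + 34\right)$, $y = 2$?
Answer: $5 \sqrt{79} \approx 44.441$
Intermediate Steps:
$X = 113$ ($X = 3 + 2 \left(21 + 34\right) = 3 + 2 \cdot 55 = 3 + 110 = 113$)
$\sqrt{X + 1862} = \sqrt{113 + 1862} = \sqrt{1975} = 5 \sqrt{79}$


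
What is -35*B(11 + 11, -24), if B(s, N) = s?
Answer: -770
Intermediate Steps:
-35*B(11 + 11, -24) = -35*(11 + 11) = -35*22 = -770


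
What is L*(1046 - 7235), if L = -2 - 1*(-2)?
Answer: 0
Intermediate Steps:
L = 0 (L = -2 + 2 = 0)
L*(1046 - 7235) = 0*(1046 - 7235) = 0*(-6189) = 0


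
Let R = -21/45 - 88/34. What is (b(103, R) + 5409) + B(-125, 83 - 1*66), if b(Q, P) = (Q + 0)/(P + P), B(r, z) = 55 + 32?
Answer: 8536503/1558 ≈ 5479.1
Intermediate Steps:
B(r, z) = 87
R = -779/255 (R = -21*1/45 - 88*1/34 = -7/15 - 44/17 = -779/255 ≈ -3.0549)
b(Q, P) = Q/(2*P) (b(Q, P) = Q/((2*P)) = Q*(1/(2*P)) = Q/(2*P))
(b(103, R) + 5409) + B(-125, 83 - 1*66) = ((½)*103/(-779/255) + 5409) + 87 = ((½)*103*(-255/779) + 5409) + 87 = (-26265/1558 + 5409) + 87 = 8400957/1558 + 87 = 8536503/1558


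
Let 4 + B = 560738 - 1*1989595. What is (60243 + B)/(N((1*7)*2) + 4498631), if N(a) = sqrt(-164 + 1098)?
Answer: -2052302453986/6745893624409 + 456206*sqrt(934)/6745893624409 ≈ -0.30423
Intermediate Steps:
N(a) = sqrt(934)
B = -1428861 (B = -4 + (560738 - 1*1989595) = -4 + (560738 - 1989595) = -4 - 1428857 = -1428861)
(60243 + B)/(N((1*7)*2) + 4498631) = (60243 - 1428861)/(sqrt(934) + 4498631) = -1368618/(4498631 + sqrt(934))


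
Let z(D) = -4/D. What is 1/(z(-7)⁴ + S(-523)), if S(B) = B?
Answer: -2401/1255467 ≈ -0.0019124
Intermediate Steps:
1/(z(-7)⁴ + S(-523)) = 1/((-4/(-7))⁴ - 523) = 1/((-4*(-⅐))⁴ - 523) = 1/((4/7)⁴ - 523) = 1/(256/2401 - 523) = 1/(-1255467/2401) = -2401/1255467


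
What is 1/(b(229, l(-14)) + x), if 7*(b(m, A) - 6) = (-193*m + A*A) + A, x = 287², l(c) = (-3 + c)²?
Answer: 1/88034 ≈ 1.1359e-5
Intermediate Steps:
x = 82369
b(m, A) = 6 - 193*m/7 + A/7 + A²/7 (b(m, A) = 6 + ((-193*m + A*A) + A)/7 = 6 + ((-193*m + A²) + A)/7 = 6 + ((A² - 193*m) + A)/7 = 6 + (A + A² - 193*m)/7 = 6 + (-193*m/7 + A/7 + A²/7) = 6 - 193*m/7 + A/7 + A²/7)
1/(b(229, l(-14)) + x) = 1/((6 - 193/7*229 + (-3 - 14)²/7 + ((-3 - 14)²)²/7) + 82369) = 1/((6 - 44197/7 + (⅐)*(-17)² + ((-17)²)²/7) + 82369) = 1/((6 - 44197/7 + (⅐)*289 + (⅐)*289²) + 82369) = 1/((6 - 44197/7 + 289/7 + (⅐)*83521) + 82369) = 1/((6 - 44197/7 + 289/7 + 83521/7) + 82369) = 1/(5665 + 82369) = 1/88034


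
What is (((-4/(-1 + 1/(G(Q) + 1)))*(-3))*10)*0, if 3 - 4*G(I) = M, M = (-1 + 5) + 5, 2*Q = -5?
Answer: 0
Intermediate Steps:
Q = -5/2 (Q = (1/2)*(-5) = -5/2 ≈ -2.5000)
M = 9 (M = 4 + 5 = 9)
G(I) = -3/2 (G(I) = 3/4 - 1/4*9 = 3/4 - 9/4 = -3/2)
(((-4/(-1 + 1/(G(Q) + 1)))*(-3))*10)*0 = (((-4/(-1 + 1/(-3/2 + 1)))*(-3))*10)*0 = (((-4/(-1 + 1/(-1/2)))*(-3))*10)*0 = (((-4/(-1 - 2))*(-3))*10)*0 = (((-4/(-3))*(-3))*10)*0 = ((-1/3*(-4)*(-3))*10)*0 = (((4/3)*(-3))*10)*0 = -4*10*0 = -40*0 = 0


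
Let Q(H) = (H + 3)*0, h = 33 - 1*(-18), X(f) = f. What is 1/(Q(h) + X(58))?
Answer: 1/58 ≈ 0.017241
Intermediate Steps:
h = 51 (h = 33 + 18 = 51)
Q(H) = 0 (Q(H) = (3 + H)*0 = 0)
1/(Q(h) + X(58)) = 1/(0 + 58) = 1/58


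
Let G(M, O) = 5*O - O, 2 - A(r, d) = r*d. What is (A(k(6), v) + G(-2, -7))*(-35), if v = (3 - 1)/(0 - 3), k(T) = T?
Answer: 770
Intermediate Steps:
v = -⅔ (v = 2/(-3) = 2*(-⅓) = -⅔ ≈ -0.66667)
A(r, d) = 2 - d*r (A(r, d) = 2 - r*d = 2 - d*r)
G(M, O) = 4*O
(A(k(6), v) + G(-2, -7))*(-35) = ((2 - 1*(-⅔)*6) + 4*(-7))*(-35) = ((2 + 4) - 28)*(-35) = (6 - 28)*(-35) = -22*(-35) = 770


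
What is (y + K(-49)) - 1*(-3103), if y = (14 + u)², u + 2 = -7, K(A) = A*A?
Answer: 5529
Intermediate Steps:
K(A) = A²
u = -9 (u = -2 - 7 = -9)
y = 25 (y = (14 - 9)² = 5² = 25)
(y + K(-49)) - 1*(-3103) = (25 + (-49)²) - 1*(-3103) = (25 + 2401) + 3103 = 2426 + 3103 = 5529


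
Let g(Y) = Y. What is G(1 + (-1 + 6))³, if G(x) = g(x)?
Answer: 216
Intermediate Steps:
G(x) = x
G(1 + (-1 + 6))³ = (1 + (-1 + 6))³ = (1 + 5)³ = 6³ = 216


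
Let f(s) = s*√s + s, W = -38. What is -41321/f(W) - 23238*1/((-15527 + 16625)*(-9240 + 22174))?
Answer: 8149820348/292314867 - 41321*I*√38/1482 ≈ 27.88 - 171.88*I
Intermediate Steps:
f(s) = s + s^(3/2) (f(s) = s^(3/2) + s = s + s^(3/2))
-41321/f(W) - 23238*1/((-15527 + 16625)*(-9240 + 22174)) = -41321/(-38 + (-38)^(3/2)) - 23238*1/((-15527 + 16625)*(-9240 + 22174)) = -41321/(-38 - 38*I*√38) - 23238/(1098*12934) = -41321/(-38 - 38*I*√38) - 23238/14201532 = -41321/(-38 - 38*I*√38) - 23238*1/14201532 = -41321/(-38 - 38*I*√38) - 1291/788974 = -1291/788974 - 41321/(-38 - 38*I*√38)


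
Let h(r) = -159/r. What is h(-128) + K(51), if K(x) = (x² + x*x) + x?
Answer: 672543/128 ≈ 5254.2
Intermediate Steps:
K(x) = x + 2*x² (K(x) = (x² + x²) + x = 2*x² + x = x + 2*x²)
h(-128) + K(51) = -159/(-128) + 51*(1 + 2*51) = -159*(-1/128) + 51*(1 + 102) = 159/128 + 51*103 = 159/128 + 5253 = 672543/128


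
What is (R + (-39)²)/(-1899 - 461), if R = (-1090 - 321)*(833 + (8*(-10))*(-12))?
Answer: 1264201/1180 ≈ 1071.4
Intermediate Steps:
R = -2529923 (R = -1411*(833 - 80*(-12)) = -1411*(833 + 960) = -1411*1793 = -2529923)
(R + (-39)²)/(-1899 - 461) = (-2529923 + (-39)²)/(-1899 - 461) = (-2529923 + 1521)/(-2360) = -2528402*(-1/2360) = 1264201/1180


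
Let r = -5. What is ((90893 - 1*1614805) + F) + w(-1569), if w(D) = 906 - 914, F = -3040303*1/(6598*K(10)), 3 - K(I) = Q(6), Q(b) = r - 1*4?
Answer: -120660930223/79176 ≈ -1.5240e+6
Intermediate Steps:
Q(b) = -9 (Q(b) = -5 - 1*4 = -5 - 4 = -9)
K(I) = 12 (K(I) = 3 - 1*(-9) = 3 + 9 = 12)
F = -3040303/79176 (F = -3040303/(12*6598) = -3040303/79176 ≈ -38.399)
w(D) = -8
((90893 - 1*1614805) + F) + w(-1569) = ((90893 - 1*1614805) - 3040303/79176) - 8 = ((90893 - 1614805) - 3040303/79176) - 8 = (-1523912 - 3040303/79176) - 8 = -120660296815/79176 - 8 = -120660930223/79176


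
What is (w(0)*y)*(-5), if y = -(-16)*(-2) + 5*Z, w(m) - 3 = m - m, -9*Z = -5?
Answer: 1315/3 ≈ 438.33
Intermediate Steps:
Z = 5/9 (Z = -⅑*(-5) = 5/9 ≈ 0.55556)
w(m) = 3 (w(m) = 3 + (m - m) = 3 + 0 = 3)
y = -263/9 (y = -(-16)*(-2) + 5*(5/9) = -4*8 + 25/9 = -32 + 25/9 = -263/9 ≈ -29.222)
(w(0)*y)*(-5) = (3*(-263/9))*(-5) = -263/3*(-5) = 1315/3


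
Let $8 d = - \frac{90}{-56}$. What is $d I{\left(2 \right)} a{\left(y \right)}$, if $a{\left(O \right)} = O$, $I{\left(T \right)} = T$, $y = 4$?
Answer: $\frac{45}{28} \approx 1.6071$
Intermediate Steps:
$d = \frac{45}{224}$ ($d = \frac{\left(-90\right) \frac{1}{-56}}{8} = \frac{\left(-90\right) \left(- \frac{1}{56}\right)}{8} = \frac{1}{8} \cdot \frac{45}{28} = \frac{45}{224} \approx 0.20089$)
$d I{\left(2 \right)} a{\left(y \right)} = \frac{45}{224} \cdot 2 \cdot 4 = \frac{45}{112} \cdot 4 = \frac{45}{28}$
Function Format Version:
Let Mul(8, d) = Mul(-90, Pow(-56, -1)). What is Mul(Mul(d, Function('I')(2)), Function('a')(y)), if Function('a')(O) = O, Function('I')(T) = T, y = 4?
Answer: Rational(45, 28) ≈ 1.6071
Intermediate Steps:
d = Rational(45, 224) (d = Mul(Rational(1, 8), Mul(-90, Pow(-56, -1))) = Mul(Rational(1, 8), Mul(-90, Rational(-1, 56))) = Mul(Rational(1, 8), Rational(45, 28)) = Rational(45, 224) ≈ 0.20089)
Mul(Mul(d, Function('I')(2)), Function('a')(y)) = Mul(Mul(Rational(45, 224), 2), 4) = Mul(Rational(45, 112), 4) = Rational(45, 28)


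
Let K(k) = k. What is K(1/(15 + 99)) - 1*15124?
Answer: -1724135/114 ≈ -15124.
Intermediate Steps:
K(1/(15 + 99)) - 1*15124 = 1/(15 + 99) - 1*15124 = 1/114 - 15124 = -1724135/114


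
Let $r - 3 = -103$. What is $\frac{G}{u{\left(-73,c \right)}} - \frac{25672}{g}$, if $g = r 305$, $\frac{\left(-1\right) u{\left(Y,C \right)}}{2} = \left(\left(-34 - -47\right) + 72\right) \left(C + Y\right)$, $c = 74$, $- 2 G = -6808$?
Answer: $- \frac{2486444}{129625} \approx -19.182$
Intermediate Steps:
$G = 3404$ ($G = \left(- \frac{1}{2}\right) \left(-6808\right) = 3404$)
$u{\left(Y,C \right)} = - 170 C - 170 Y$ ($u{\left(Y,C \right)} = - 2 \left(\left(-34 - -47\right) + 72\right) \left(C + Y\right) = - 2 \left(\left(-34 + 47\right) + 72\right) \left(C + Y\right) = - 2 \left(13 + 72\right) \left(C + Y\right) = - 2 \cdot 85 \left(C + Y\right) = - 2 \left(85 C + 85 Y\right) = - 170 C - 170 Y$)
$r = -100$ ($r = 3 - 103 = -100$)
$g = -30500$ ($g = \left(-100\right) 305 = -30500$)
$\frac{G}{u{\left(-73,c \right)}} - \frac{25672}{g} = \frac{3404}{\left(-170\right) 74 - -12410} - \frac{25672}{-30500} = \frac{3404}{-12580 + 12410} - - \frac{6418}{7625} = \frac{3404}{-170} + \frac{6418}{7625} = 3404 \left(- \frac{1}{170}\right) + \frac{6418}{7625} = - \frac{1702}{85} + \frac{6418}{7625} = - \frac{2486444}{129625}$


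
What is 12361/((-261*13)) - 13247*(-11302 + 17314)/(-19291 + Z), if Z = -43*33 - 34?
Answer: 67491343567/17596098 ≈ 3835.6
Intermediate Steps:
Z = -1453 (Z = -1419 - 34 = -1453)
12361/((-261*13)) - 13247*(-11302 + 17314)/(-19291 + Z) = 12361/((-261*13)) - 13247*(-11302 + 17314)/(-19291 - 1453) = 12361/(-3393) - 13247/((-20744/6012)) = 12361*(-1/3393) - 13247/((-20744*1/6012)) = -12361/3393 - 13247/(-5186/1503) = -12361/3393 - 13247*(-1503/5186) = -12361/3393 + 19910241/5186 = 67491343567/17596098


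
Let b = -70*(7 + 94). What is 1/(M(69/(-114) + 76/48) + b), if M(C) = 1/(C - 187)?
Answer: -42413/299860138 ≈ -0.00014144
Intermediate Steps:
M(C) = 1/(-187 + C)
b = -7070 (b = -70*101 = -7070)
1/(M(69/(-114) + 76/48) + b) = 1/(1/(-187 + (69/(-114) + 76/48)) - 7070) = 1/(1/(-187 + (69*(-1/114) + 76*(1/48))) - 7070) = 1/(1/(-187 + (-23/38 + 19/12)) - 7070) = 1/(1/(-187 + 223/228) - 7070) = 1/(1/(-42413/228) - 7070) = 1/(-228/42413 - 7070) = 1/(-299860138/42413) = -42413/299860138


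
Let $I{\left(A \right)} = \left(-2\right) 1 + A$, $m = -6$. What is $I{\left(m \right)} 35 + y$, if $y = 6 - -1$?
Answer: $-273$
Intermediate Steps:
$I{\left(A \right)} = -2 + A$
$y = 7$ ($y = 6 + 1 = 7$)
$I{\left(m \right)} 35 + y = \left(-2 - 6\right) 35 + 7 = \left(-8\right) 35 + 7 = -280 + 7 = -273$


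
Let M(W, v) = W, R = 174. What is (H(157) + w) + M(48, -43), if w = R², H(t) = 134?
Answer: 30458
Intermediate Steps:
w = 30276 (w = 174² = 30276)
(H(157) + w) + M(48, -43) = (134 + 30276) + 48 = 30410 + 48 = 30458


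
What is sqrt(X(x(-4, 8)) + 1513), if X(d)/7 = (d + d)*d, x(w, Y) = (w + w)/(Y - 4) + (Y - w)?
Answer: sqrt(2913) ≈ 53.972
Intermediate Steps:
x(w, Y) = Y - w + 2*w/(-4 + Y) (x(w, Y) = (2*w)/(-4 + Y) + (Y - w) = 2*w/(-4 + Y) + (Y - w) = Y - w + 2*w/(-4 + Y))
X(d) = 14*d**2 (X(d) = 7*((d + d)*d) = 7*((2*d)*d) = 7*(2*d**2) = 14*d**2)
sqrt(X(x(-4, 8)) + 1513) = sqrt(14*((8**2 - 4*8 + 6*(-4) - 1*8*(-4))/(-4 + 8))**2 + 1513) = sqrt(14*((64 - 32 - 24 + 32)/4)**2 + 1513) = sqrt(14*((1/4)*40)**2 + 1513) = sqrt(14*10**2 + 1513) = sqrt(14*100 + 1513) = sqrt(1400 + 1513) = sqrt(2913)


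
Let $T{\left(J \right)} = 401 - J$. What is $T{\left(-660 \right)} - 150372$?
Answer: $-149311$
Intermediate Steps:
$T{\left(-660 \right)} - 150372 = \left(401 - -660\right) - 150372 = \left(401 + 660\right) - 150372 = 1061 - 150372 = -149311$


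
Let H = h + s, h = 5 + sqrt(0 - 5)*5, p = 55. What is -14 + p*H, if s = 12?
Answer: 921 + 275*I*sqrt(5) ≈ 921.0 + 614.92*I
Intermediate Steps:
h = 5 + 5*I*sqrt(5) (h = 5 + sqrt(-5)*5 = 5 + (I*sqrt(5))*5 = 5 + 5*I*sqrt(5) ≈ 5.0 + 11.18*I)
H = 17 + 5*I*sqrt(5) (H = (5 + 5*I*sqrt(5)) + 12 = 17 + 5*I*sqrt(5) ≈ 17.0 + 11.18*I)
-14 + p*H = -14 + 55*(17 + 5*I*sqrt(5)) = -14 + (935 + 275*I*sqrt(5)) = 921 + 275*I*sqrt(5)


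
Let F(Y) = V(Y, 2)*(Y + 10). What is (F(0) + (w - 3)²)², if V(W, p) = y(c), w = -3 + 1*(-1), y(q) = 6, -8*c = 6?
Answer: 11881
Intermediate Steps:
c = -¾ (c = -⅛*6 = -¾ ≈ -0.75000)
w = -4 (w = -3 - 1 = -4)
V(W, p) = 6
F(Y) = 60 + 6*Y (F(Y) = 6*(Y + 10) = 6*(10 + Y) = 60 + 6*Y)
(F(0) + (w - 3)²)² = ((60 + 6*0) + (-4 - 3)²)² = ((60 + 0) + (-7)²)² = (60 + 49)² = 109² = 11881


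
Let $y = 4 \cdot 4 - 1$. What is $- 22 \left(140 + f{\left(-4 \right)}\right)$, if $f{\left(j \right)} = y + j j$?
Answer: $-3762$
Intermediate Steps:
$y = 15$ ($y = 16 - 1 = 15$)
$f{\left(j \right)} = 15 + j^{2}$ ($f{\left(j \right)} = 15 + j j = 15 + j^{2}$)
$- 22 \left(140 + f{\left(-4 \right)}\right) = - 22 \left(140 + \left(15 + \left(-4\right)^{2}\right)\right) = - 22 \left(140 + \left(15 + 16\right)\right) = - 22 \left(140 + 31\right) = \left(-22\right) 171 = -3762$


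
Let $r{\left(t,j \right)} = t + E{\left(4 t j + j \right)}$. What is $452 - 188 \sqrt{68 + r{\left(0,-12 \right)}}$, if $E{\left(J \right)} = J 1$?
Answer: $452 - 376 \sqrt{14} \approx -954.86$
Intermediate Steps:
$E{\left(J \right)} = J$
$r{\left(t,j \right)} = j + t + 4 j t$ ($r{\left(t,j \right)} = t + \left(4 t j + j\right) = t + \left(4 j t + j\right) = t + \left(j + 4 j t\right) = j + t + 4 j t$)
$452 - 188 \sqrt{68 + r{\left(0,-12 \right)}} = 452 - 188 \sqrt{68 + \left(0 - 12 \left(1 + 4 \cdot 0\right)\right)} = 452 - 188 \sqrt{68 + \left(0 - 12 \left(1 + 0\right)\right)} = 452 - 188 \sqrt{68 + \left(0 - 12\right)} = 452 - 188 \sqrt{68 - 12} = 452 - 188 \sqrt{56} = 452 - 188 \cdot 2 \sqrt{14} = 452 - 376 \sqrt{14}$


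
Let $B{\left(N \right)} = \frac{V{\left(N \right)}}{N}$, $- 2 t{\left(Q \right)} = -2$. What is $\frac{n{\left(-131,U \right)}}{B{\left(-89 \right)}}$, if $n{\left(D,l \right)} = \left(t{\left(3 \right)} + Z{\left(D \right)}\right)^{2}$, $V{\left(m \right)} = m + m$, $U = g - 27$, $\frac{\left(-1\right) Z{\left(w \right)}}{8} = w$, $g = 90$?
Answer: $\frac{1100401}{2} \approx 5.502 \cdot 10^{5}$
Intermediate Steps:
$Z{\left(w \right)} = - 8 w$
$U = 63$ ($U = 90 - 27 = 63$)
$t{\left(Q \right)} = 1$ ($t{\left(Q \right)} = \left(- \frac{1}{2}\right) \left(-2\right) = 1$)
$V{\left(m \right)} = 2 m$
$n{\left(D,l \right)} = \left(1 - 8 D\right)^{2}$
$B{\left(N \right)} = 2$ ($B{\left(N \right)} = \frac{2 N}{N} = 2$)
$\frac{n{\left(-131,U \right)}}{B{\left(-89 \right)}} = \frac{\left(-1 + 8 \left(-131\right)\right)^{2}}{2} = \left(-1 - 1048\right)^{2} \cdot \frac{1}{2} = \left(-1049\right)^{2} \cdot \frac{1}{2} = 1100401 \cdot \frac{1}{2} = \frac{1100401}{2}$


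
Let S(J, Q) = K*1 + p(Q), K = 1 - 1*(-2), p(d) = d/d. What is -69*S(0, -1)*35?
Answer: -9660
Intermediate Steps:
p(d) = 1
K = 3 (K = 1 + 2 = 3)
S(J, Q) = 4 (S(J, Q) = 3*1 + 1 = 3 + 1 = 4)
-69*S(0, -1)*35 = -69*4*35 = -276*35 = -9660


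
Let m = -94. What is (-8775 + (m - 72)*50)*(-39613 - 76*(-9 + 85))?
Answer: 775017175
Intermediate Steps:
(-8775 + (m - 72)*50)*(-39613 - 76*(-9 + 85)) = (-8775 + (-94 - 72)*50)*(-39613 - 76*(-9 + 85)) = (-8775 - 166*50)*(-39613 - 76*76) = (-8775 - 8300)*(-39613 - 5776) = -17075*(-45389) = 775017175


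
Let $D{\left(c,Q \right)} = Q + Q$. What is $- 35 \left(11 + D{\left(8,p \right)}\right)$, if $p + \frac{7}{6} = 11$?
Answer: $- \frac{3220}{3} \approx -1073.3$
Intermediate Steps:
$p = \frac{59}{6}$ ($p = - \frac{7}{6} + 11 = \frac{59}{6} \approx 9.8333$)
$D{\left(c,Q \right)} = 2 Q$
$- 35 \left(11 + D{\left(8,p \right)}\right) = - 35 \left(11 + 2 \cdot \frac{59}{6}\right) = - 35 \left(11 + \frac{59}{3}\right) = \left(-35\right) \frac{92}{3} = - \frac{3220}{3}$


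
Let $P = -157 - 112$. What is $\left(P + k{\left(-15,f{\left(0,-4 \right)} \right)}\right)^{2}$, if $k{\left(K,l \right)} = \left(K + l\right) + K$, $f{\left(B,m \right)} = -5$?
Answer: $92416$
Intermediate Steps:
$P = -269$ ($P = -157 - 112 = -269$)
$k{\left(K,l \right)} = l + 2 K$
$\left(P + k{\left(-15,f{\left(0,-4 \right)} \right)}\right)^{2} = \left(-269 + \left(-5 + 2 \left(-15\right)\right)\right)^{2} = \left(-269 - 35\right)^{2} = \left(-304\right)^{2} = 92416$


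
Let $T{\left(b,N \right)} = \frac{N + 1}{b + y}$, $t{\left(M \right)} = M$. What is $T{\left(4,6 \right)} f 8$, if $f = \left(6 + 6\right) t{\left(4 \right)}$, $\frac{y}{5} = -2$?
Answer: $-448$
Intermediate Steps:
$y = -10$ ($y = 5 \left(-2\right) = -10$)
$f = 48$ ($f = \left(6 + 6\right) 4 = 12 \cdot 4 = 48$)
$T{\left(b,N \right)} = \frac{1 + N}{-10 + b}$ ($T{\left(b,N \right)} = \frac{N + 1}{b - 10} = \frac{1 + N}{-10 + b}$)
$T{\left(4,6 \right)} f 8 = \frac{1 + 6}{-10 + 4} \cdot 48 \cdot 8 = \frac{1}{-6} \cdot 7 \cdot 48 \cdot 8 = \left(- \frac{1}{6}\right) 7 \cdot 48 \cdot 8 = \left(- \frac{7}{6}\right) 48 \cdot 8 = \left(-56\right) 8 = -448$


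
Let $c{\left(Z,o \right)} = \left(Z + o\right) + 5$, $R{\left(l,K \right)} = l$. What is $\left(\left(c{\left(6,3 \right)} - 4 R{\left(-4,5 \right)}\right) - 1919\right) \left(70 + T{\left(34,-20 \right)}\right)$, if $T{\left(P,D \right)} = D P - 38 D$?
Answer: $-283350$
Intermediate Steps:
$T{\left(P,D \right)} = - 38 D + D P$
$c{\left(Z,o \right)} = 5 + Z + o$
$\left(\left(c{\left(6,3 \right)} - 4 R{\left(-4,5 \right)}\right) - 1919\right) \left(70 + T{\left(34,-20 \right)}\right) = \left(\left(\left(5 + 6 + 3\right) - -16\right) - 1919\right) \left(70 - 20 \left(-38 + 34\right)\right) = \left(\left(14 + 16\right) - 1919\right) \left(70 - -80\right) = \left(30 - 1919\right) \left(70 + 80\right) = \left(-1889\right) 150 = -283350$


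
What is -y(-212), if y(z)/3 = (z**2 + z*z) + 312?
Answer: -270600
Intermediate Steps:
y(z) = 936 + 6*z**2 (y(z) = 3*((z**2 + z*z) + 312) = 3*((z**2 + z**2) + 312) = 3*(2*z**2 + 312) = 3*(312 + 2*z**2) = 936 + 6*z**2)
-y(-212) = -(936 + 6*(-212)**2) = -(936 + 6*44944) = -(936 + 269664) = -1*270600 = -270600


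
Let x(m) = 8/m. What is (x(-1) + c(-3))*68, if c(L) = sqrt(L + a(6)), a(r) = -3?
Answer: -544 + 68*I*sqrt(6) ≈ -544.0 + 166.57*I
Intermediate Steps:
c(L) = sqrt(-3 + L) (c(L) = sqrt(L - 3) = sqrt(-3 + L))
(x(-1) + c(-3))*68 = (8/(-1) + sqrt(-3 - 3))*68 = (8*(-1) + sqrt(-6))*68 = (-8 + I*sqrt(6))*68 = -544 + 68*I*sqrt(6)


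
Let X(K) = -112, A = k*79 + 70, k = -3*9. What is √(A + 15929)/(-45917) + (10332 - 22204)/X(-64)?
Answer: 106 - √13866/45917 ≈ 106.00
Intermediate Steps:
k = -27
A = -2063 (A = -27*79 + 70 = -2133 + 70 = -2063)
√(A + 15929)/(-45917) + (10332 - 22204)/X(-64) = √(-2063 + 15929)/(-45917) + (10332 - 22204)/(-112) = √13866*(-1/45917) - 11872*(-1/112) = -√13866/45917 + 106 = 106 - √13866/45917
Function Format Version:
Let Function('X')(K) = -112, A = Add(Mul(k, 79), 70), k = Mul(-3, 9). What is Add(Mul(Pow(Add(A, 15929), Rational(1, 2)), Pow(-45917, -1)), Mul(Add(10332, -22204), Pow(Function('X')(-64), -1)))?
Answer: Add(106, Mul(Rational(-1, 45917), Pow(13866, Rational(1, 2)))) ≈ 106.00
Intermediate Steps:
k = -27
A = -2063 (A = Add(Mul(-27, 79), 70) = Add(-2133, 70) = -2063)
Add(Mul(Pow(Add(A, 15929), Rational(1, 2)), Pow(-45917, -1)), Mul(Add(10332, -22204), Pow(Function('X')(-64), -1))) = Add(Mul(Pow(Add(-2063, 15929), Rational(1, 2)), Pow(-45917, -1)), Mul(Add(10332, -22204), Pow(-112, -1))) = Add(Mul(Pow(13866, Rational(1, 2)), Rational(-1, 45917)), Mul(-11872, Rational(-1, 112))) = Add(Mul(Rational(-1, 45917), Pow(13866, Rational(1, 2))), 106) = Add(106, Mul(Rational(-1, 45917), Pow(13866, Rational(1, 2))))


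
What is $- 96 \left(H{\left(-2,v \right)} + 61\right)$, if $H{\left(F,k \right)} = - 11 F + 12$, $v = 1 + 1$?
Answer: $-9120$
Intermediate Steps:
$v = 2$
$H{\left(F,k \right)} = 12 - 11 F$
$- 96 \left(H{\left(-2,v \right)} + 61\right) = - 96 \left(\left(12 - -22\right) + 61\right) = - 96 \left(\left(12 + 22\right) + 61\right) = - 96 \left(34 + 61\right) = \left(-96\right) 95 = -9120$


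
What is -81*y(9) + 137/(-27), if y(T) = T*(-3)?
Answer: 58912/27 ≈ 2181.9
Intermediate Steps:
y(T) = -3*T
-81*y(9) + 137/(-27) = -(-243)*9 + 137/(-27) = -81*(-27) + 137*(-1/27) = 2187 - 137/27 = 58912/27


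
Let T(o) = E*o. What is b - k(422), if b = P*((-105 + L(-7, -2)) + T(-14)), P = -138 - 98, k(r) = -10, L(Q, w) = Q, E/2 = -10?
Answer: -39638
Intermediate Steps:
E = -20 (E = 2*(-10) = -20)
P = -236
T(o) = -20*o
b = -39648 (b = -236*((-105 - 7) - 20*(-14)) = -236*(-112 + 280) = -236*168 = -39648)
b - k(422) = -39648 - 1*(-10) = -39648 + 10 = -39638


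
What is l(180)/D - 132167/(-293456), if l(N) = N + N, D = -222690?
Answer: 977554169/2178323888 ≈ 0.44876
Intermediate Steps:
l(N) = 2*N
l(180)/D - 132167/(-293456) = (2*180)/(-222690) - 132167/(-293456) = 360*(-1/222690) - 132167*(-1/293456) = -12/7423 + 132167/293456 = 977554169/2178323888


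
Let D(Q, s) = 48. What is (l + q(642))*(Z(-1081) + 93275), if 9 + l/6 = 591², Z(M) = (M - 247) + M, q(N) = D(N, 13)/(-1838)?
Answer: 174997537648944/919 ≈ 1.9042e+11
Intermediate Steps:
q(N) = -24/919 (q(N) = 48/(-1838) = 48*(-1/1838) = -24/919)
Z(M) = -247 + 2*M (Z(M) = (-247 + M) + M = -247 + 2*M)
l = 2095632 (l = -54 + 6*591² = -54 + 6*349281 = -54 + 2095686 = 2095632)
(l + q(642))*(Z(-1081) + 93275) = (2095632 - 24/919)*((-247 + 2*(-1081)) + 93275) = 1925885784*((-247 - 2162) + 93275)/919 = 1925885784*(-2409 + 93275)/919 = (1925885784/919)*90866 = 174997537648944/919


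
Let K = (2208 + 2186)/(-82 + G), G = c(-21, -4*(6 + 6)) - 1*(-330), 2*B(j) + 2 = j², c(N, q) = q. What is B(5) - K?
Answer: -1047/100 ≈ -10.470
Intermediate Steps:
B(j) = -1 + j²/2
G = 282 (G = -4*(6 + 6) - 1*(-330) = -4*12 + 330 = -48 + 330 = 282)
K = 2197/100 (K = (2208 + 2186)/(-82 + 282) = 4394/200 = 4394*(1/200) = 2197/100 ≈ 21.970)
B(5) - K = (-1 + (½)*5²) - 1*2197/100 = (-1 + (½)*25) - 2197/100 = (-1 + 25/2) - 2197/100 = 23/2 - 2197/100 = -1047/100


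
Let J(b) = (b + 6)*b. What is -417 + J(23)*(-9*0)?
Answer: -417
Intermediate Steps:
J(b) = b*(6 + b) (J(b) = (6 + b)*b = b*(6 + b))
-417 + J(23)*(-9*0) = -417 + (23*(6 + 23))*(-9*0) = -417 + (23*29)*0 = -417 + 667*0 = -417 + 0 = -417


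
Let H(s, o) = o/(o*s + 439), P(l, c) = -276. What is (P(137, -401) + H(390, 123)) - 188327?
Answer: -9130082504/48409 ≈ -1.8860e+5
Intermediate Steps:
H(s, o) = o/(439 + o*s)
(P(137, -401) + H(390, 123)) - 188327 = (-276 + 123/(439 + 123*390)) - 188327 = (-276 + 123/(439 + 47970)) - 188327 = (-276 + 123/48409) - 188327 = -13360761/48409 - 188327 = -9130082504/48409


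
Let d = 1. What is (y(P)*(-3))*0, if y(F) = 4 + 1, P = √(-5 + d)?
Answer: 0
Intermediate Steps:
P = 2*I (P = √(-5 + 1) = √(-4) = 2*I ≈ 2.0*I)
y(F) = 5
(y(P)*(-3))*0 = (5*(-3))*0 = -15*0 = 0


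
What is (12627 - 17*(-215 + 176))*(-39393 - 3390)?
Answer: -568586070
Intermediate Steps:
(12627 - 17*(-215 + 176))*(-39393 - 3390) = (12627 - 17*(-39))*(-42783) = (12627 + 663)*(-42783) = 13290*(-42783) = -568586070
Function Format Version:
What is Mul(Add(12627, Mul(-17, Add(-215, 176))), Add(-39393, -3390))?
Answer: -568586070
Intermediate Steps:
Mul(Add(12627, Mul(-17, Add(-215, 176))), Add(-39393, -3390)) = Mul(Add(12627, Mul(-17, -39)), -42783) = Mul(Add(12627, 663), -42783) = Mul(13290, -42783) = -568586070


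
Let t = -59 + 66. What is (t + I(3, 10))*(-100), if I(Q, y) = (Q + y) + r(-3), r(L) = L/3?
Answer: -1900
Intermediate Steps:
r(L) = L/3 (r(L) = L*(⅓) = L/3)
I(Q, y) = -1 + Q + y (I(Q, y) = (Q + y) + (⅓)*(-3) = (Q + y) - 1 = -1 + Q + y)
t = 7
(t + I(3, 10))*(-100) = (7 + (-1 + 3 + 10))*(-100) = (7 + 12)*(-100) = 19*(-100) = -1900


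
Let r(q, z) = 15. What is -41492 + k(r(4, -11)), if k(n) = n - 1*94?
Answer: -41571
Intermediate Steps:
k(n) = -94 + n (k(n) = n - 94 = -94 + n)
-41492 + k(r(4, -11)) = -41492 + (-94 + 15) = -41492 - 79 = -41571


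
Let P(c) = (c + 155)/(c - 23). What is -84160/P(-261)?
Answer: -11950720/53 ≈ -2.2549e+5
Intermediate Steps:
P(c) = (155 + c)/(-23 + c)
-84160/P(-261) = -84160*(-23 - 261)/(155 - 261) = -84160/(-106/(-284)) = -84160/((-1/284*(-106))) = -84160/53/142 = -84160*142/53 = -11950720/53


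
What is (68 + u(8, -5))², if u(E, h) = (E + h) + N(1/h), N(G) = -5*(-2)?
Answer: 6561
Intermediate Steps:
N(G) = 10 (N(G) = -1*(-10) = 10)
u(E, h) = 10 + E + h (u(E, h) = (E + h) + 10 = 10 + E + h)
(68 + u(8, -5))² = (68 + (10 + 8 - 5))² = (68 + 13)² = 81² = 6561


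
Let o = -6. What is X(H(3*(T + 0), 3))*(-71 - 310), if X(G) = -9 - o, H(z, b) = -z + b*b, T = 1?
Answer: 1143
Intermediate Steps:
H(z, b) = b**2 - z (H(z, b) = -z + b**2 = b**2 - z)
X(G) = -3 (X(G) = -9 - 1*(-6) = -9 + 6 = -3)
X(H(3*(T + 0), 3))*(-71 - 310) = -3*(-71 - 310) = -3*(-381) = 1143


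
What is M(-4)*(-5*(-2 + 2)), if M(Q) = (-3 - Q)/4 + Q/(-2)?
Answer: 0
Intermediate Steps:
M(Q) = -¾ - 3*Q/4 (M(Q) = (-3 - Q)*(¼) + Q*(-½) = (-¾ - Q/4) - Q/2 = -¾ - 3*Q/4)
M(-4)*(-5*(-2 + 2)) = (-¾ - ¾*(-4))*(-5*(-2 + 2)) = (-¾ + 3)*(-5*0) = (9/4)*0 = 0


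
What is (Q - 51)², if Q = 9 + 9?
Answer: 1089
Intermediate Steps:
Q = 18
(Q - 51)² = (18 - 51)² = (-33)² = 1089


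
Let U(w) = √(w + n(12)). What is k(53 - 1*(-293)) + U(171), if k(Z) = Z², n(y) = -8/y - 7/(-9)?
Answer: 119716 + 2*√385/3 ≈ 1.1973e+5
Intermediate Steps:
n(y) = 7/9 - 8/y (n(y) = -8/y - 7*(-⅑) = -8/y + 7/9 = 7/9 - 8/y)
U(w) = √(⅑ + w) (U(w) = √(w + (7/9 - 8/12)) = √(w + (7/9 - 8*1/12)) = √(w + (7/9 - ⅔)) = √(w + ⅑) = √(⅑ + w))
k(53 - 1*(-293)) + U(171) = (53 - 1*(-293))² + √(1 + 9*171)/3 = (53 + 293)² + √(1 + 1539)/3 = 346² + √1540/3 = 119716 + (2*√385)/3 = 119716 + 2*√385/3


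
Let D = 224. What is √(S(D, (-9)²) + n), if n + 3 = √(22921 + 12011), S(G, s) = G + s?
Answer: √(302 + 2*√8733) ≈ 22.111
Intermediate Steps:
n = -3 + 2*√8733 (n = -3 + √(22921 + 12011) = -3 + √34932 = -3 + 2*√8733 ≈ 183.90)
√(S(D, (-9)²) + n) = √((224 + (-9)²) + (-3 + 2*√8733)) = √((224 + 81) + (-3 + 2*√8733)) = √(305 + (-3 + 2*√8733)) = √(302 + 2*√8733)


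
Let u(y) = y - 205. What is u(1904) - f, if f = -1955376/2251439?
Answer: 3827150237/2251439 ≈ 1699.9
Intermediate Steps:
u(y) = -205 + y
f = -1955376/2251439 (f = -1955376*1/2251439 = -1955376/2251439 ≈ -0.86850)
u(1904) - f = (-205 + 1904) - 1*(-1955376/2251439) = 1699 + 1955376/2251439 = 3827150237/2251439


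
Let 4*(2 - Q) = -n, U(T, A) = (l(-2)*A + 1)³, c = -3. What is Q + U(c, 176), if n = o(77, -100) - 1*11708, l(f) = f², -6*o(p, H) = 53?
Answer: 8409592747/24 ≈ 3.5040e+8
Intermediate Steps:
o(p, H) = -53/6 (o(p, H) = -⅙*53 = -53/6)
n = -70301/6 (n = -53/6 - 1*11708 = -53/6 - 11708 = -70301/6 ≈ -11717.)
U(T, A) = (1 + 4*A)³ (U(T, A) = ((-2)²*A + 1)³ = (4*A + 1)³ = (1 + 4*A)³)
Q = -70253/24 (Q = 2 - (-1)*(-70301)/(4*6) = 2 - ¼*70301/6 = 2 - 70301/24 = -70253/24 ≈ -2927.2)
Q + U(c, 176) = -70253/24 + (1 + 4*176)³ = -70253/24 + (1 + 704)³ = -70253/24 + 705³ = -70253/24 + 350402625 = 8409592747/24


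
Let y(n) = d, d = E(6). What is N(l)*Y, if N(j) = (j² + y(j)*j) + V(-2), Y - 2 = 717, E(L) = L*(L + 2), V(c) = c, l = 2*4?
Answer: 320674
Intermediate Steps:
l = 8
E(L) = L*(2 + L)
d = 48 (d = 6*(2 + 6) = 6*8 = 48)
Y = 719 (Y = 2 + 717 = 719)
y(n) = 48
N(j) = -2 + j² + 48*j (N(j) = (j² + 48*j) - 2 = -2 + j² + 48*j)
N(l)*Y = (-2 + 8² + 48*8)*719 = (-2 + 64 + 384)*719 = 446*719 = 320674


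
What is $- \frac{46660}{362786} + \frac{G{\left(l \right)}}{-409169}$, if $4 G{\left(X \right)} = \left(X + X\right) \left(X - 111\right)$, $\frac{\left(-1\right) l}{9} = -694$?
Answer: $- \frac{3484964142535}{74220392417} \approx -46.954$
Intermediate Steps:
$l = 6246$ ($l = \left(-9\right) \left(-694\right) = 6246$)
$G{\left(X \right)} = \frac{X \left(-111 + X\right)}{2}$ ($G{\left(X \right)} = \frac{\left(X + X\right) \left(X - 111\right)}{4} = \frac{2 X \left(-111 + X\right)}{4} = \frac{X \left(-111 + X\right)}{2}$)
$- \frac{46660}{362786} + \frac{G{\left(l \right)}}{-409169} = - \frac{46660}{362786} + \frac{\frac{1}{2} \cdot 6246 \left(-111 + 6246\right)}{-409169} = \left(-46660\right) \frac{1}{362786} + \frac{1}{2} \cdot 6246 \cdot 6135 \left(- \frac{1}{409169}\right) = - \frac{23330}{181393} + 19159605 \left(- \frac{1}{409169}\right) = - \frac{23330}{181393} - \frac{19159605}{409169} = - \frac{3484964142535}{74220392417}$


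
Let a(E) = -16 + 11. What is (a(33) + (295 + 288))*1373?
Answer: 793594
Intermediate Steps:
a(E) = -5
(a(33) + (295 + 288))*1373 = (-5 + (295 + 288))*1373 = (-5 + 583)*1373 = 578*1373 = 793594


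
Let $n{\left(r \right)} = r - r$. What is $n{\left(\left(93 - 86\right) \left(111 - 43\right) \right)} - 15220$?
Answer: $-15220$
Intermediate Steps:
$n{\left(r \right)} = 0$
$n{\left(\left(93 - 86\right) \left(111 - 43\right) \right)} - 15220 = 0 - 15220 = -15220$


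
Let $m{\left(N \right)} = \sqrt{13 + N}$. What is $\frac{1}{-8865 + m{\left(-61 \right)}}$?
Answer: $- \frac{2955}{26196091} - \frac{4 i \sqrt{3}}{78588273} \approx -0.0001128 - 8.8158 \cdot 10^{-8} i$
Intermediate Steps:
$\frac{1}{-8865 + m{\left(-61 \right)}} = \frac{1}{-8865 + \sqrt{13 - 61}} = \frac{1}{-8865 + \sqrt{-48}} = \frac{1}{-8865 + 4 i \sqrt{3}}$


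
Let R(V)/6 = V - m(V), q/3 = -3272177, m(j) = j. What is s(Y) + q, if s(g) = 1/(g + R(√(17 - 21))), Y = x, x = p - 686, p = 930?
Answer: -2395233563/244 ≈ -9.8165e+6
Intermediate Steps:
q = -9816531 (q = 3*(-3272177) = -9816531)
x = 244 (x = 930 - 686 = 244)
R(V) = 0 (R(V) = 6*(V - V) = 6*0 = 0)
Y = 244
s(g) = 1/g (s(g) = 1/(g + 0) = 1/g)
s(Y) + q = 1/244 - 9816531 = -2395233563/244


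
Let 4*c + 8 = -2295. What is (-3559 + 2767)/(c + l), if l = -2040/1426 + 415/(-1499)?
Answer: 3385917216/2468715961 ≈ 1.3715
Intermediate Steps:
c = -2303/4 (c = -2 + (¼)*(-2295) = -2 - 2295/4 = -2303/4 ≈ -575.75)
l = -1824875/1068787 (l = -2040*1/1426 + 415*(-1/1499) = -1020/713 - 415/1499 = -1824875/1068787 ≈ -1.7074)
(-3559 + 2767)/(c + l) = (-3559 + 2767)/(-2303/4 - 1824875/1068787) = -792/(-2468715961/4275148) = -792*(-4275148/2468715961) = 3385917216/2468715961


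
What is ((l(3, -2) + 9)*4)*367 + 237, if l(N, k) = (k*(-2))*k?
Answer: 1705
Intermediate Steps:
l(N, k) = -2*k**2 (l(N, k) = (-2*k)*k = -2*k**2)
((l(3, -2) + 9)*4)*367 + 237 = ((-2*(-2)**2 + 9)*4)*367 + 237 = ((-2*4 + 9)*4)*367 + 237 = ((-8 + 9)*4)*367 + 237 = (1*4)*367 + 237 = 4*367 + 237 = 1468 + 237 = 1705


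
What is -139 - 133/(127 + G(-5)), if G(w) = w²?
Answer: -1119/8 ≈ -139.88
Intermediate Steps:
-139 - 133/(127 + G(-5)) = -139 - 133/(127 + (-5)²) = -139 - 133/(127 + 25) = -139 - 133/152 = -139 - 133*1/152 = -139 - 7/8 = -1119/8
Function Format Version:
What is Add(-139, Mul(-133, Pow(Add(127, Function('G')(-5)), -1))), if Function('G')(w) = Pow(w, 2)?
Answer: Rational(-1119, 8) ≈ -139.88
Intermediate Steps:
Add(-139, Mul(-133, Pow(Add(127, Function('G')(-5)), -1))) = Add(-139, Mul(-133, Pow(Add(127, Pow(-5, 2)), -1))) = Add(-139, Mul(-133, Pow(Add(127, 25), -1))) = Add(-139, Mul(-133, Pow(152, -1))) = Add(-139, Mul(-133, Rational(1, 152))) = Add(-139, Rational(-7, 8)) = Rational(-1119, 8)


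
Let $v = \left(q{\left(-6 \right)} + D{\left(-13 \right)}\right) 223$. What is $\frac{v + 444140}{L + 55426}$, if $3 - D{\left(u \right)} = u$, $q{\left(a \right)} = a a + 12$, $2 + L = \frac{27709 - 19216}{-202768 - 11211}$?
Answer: $\frac{98090541348}{11859563603} \approx 8.271$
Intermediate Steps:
$L = - \frac{436451}{213979}$ ($L = -2 + \frac{27709 - 19216}{-202768 - 11211} = -2 + \frac{8493}{-213979} = -2 + 8493 \left(- \frac{1}{213979}\right) = -2 - \frac{8493}{213979} = - \frac{436451}{213979} \approx -2.0397$)
$q{\left(a \right)} = 12 + a^{2}$ ($q{\left(a \right)} = a^{2} + 12 = 12 + a^{2}$)
$D{\left(u \right)} = 3 - u$
$v = 14272$ ($v = \left(\left(12 + \left(-6\right)^{2}\right) + \left(3 - -13\right)\right) 223 = \left(\left(12 + 36\right) + \left(3 + 13\right)\right) 223 = \left(48 + 16\right) 223 = 64 \cdot 223 = 14272$)
$\frac{v + 444140}{L + 55426} = \frac{14272 + 444140}{- \frac{436451}{213979} + 55426} = \frac{458412}{\frac{11859563603}{213979}} = 458412 \cdot \frac{213979}{11859563603} = \frac{98090541348}{11859563603}$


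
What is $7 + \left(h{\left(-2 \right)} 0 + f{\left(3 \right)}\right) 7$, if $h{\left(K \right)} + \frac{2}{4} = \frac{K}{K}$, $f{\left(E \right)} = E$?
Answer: $28$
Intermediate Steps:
$h{\left(K \right)} = \frac{1}{2}$ ($h{\left(K \right)} = - \frac{1}{2} + \frac{K}{K} = - \frac{1}{2} + 1 = \frac{1}{2}$)
$7 + \left(h{\left(-2 \right)} 0 + f{\left(3 \right)}\right) 7 = 7 + \left(\frac{1}{2} \cdot 0 + 3\right) 7 = 7 + \left(0 + 3\right) 7 = 7 + 3 \cdot 7 = 7 + 21 = 28$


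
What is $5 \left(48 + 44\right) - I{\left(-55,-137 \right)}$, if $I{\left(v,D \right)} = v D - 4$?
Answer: $-7071$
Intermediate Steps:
$I{\left(v,D \right)} = -4 + D v$ ($I{\left(v,D \right)} = D v - 4 = -4 + D v$)
$5 \left(48 + 44\right) - I{\left(-55,-137 \right)} = 5 \left(48 + 44\right) - \left(-4 - -7535\right) = 5 \cdot 92 - \left(-4 + 7535\right) = 460 - 7531 = -7071$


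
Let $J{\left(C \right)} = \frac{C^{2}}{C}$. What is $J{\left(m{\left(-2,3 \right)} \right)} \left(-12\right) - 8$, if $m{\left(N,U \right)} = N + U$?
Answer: $-20$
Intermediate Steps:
$J{\left(C \right)} = C$
$J{\left(m{\left(-2,3 \right)} \right)} \left(-12\right) - 8 = \left(-2 + 3\right) \left(-12\right) - 8 = 1 \left(-12\right) - 8 = -12 - 8 = -20$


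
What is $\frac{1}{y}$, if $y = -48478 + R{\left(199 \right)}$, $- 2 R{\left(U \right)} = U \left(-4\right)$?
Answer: $- \frac{1}{48080} \approx -2.0799 \cdot 10^{-5}$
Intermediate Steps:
$R{\left(U \right)} = 2 U$ ($R{\left(U \right)} = - \frac{U \left(-4\right)}{2} = - \frac{\left(-4\right) U}{2} = 2 U$)
$y = -48080$ ($y = -48478 + 2 \cdot 199 = -48478 + 398 = -48080$)
$\frac{1}{y} = \frac{1}{-48080} = - \frac{1}{48080}$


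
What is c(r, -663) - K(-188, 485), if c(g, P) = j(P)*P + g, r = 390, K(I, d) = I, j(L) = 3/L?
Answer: 581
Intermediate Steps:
c(g, P) = 3 + g (c(g, P) = (3/P)*P + g = 3 + g)
c(r, -663) - K(-188, 485) = (3 + 390) - 1*(-188) = 393 + 188 = 581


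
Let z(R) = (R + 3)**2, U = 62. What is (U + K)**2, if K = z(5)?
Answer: 15876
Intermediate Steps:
z(R) = (3 + R)**2
K = 64 (K = (3 + 5)**2 = 8**2 = 64)
(U + K)**2 = (62 + 64)**2 = 126**2 = 15876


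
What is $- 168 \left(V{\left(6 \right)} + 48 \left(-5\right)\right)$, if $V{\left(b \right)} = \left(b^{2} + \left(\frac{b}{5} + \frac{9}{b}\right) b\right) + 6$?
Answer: $\frac{152712}{5} \approx 30542.0$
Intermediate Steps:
$V{\left(b \right)} = 6 + b^{2} + b \left(\frac{9}{b} + \frac{b}{5}\right)$ ($V{\left(b \right)} = \left(b^{2} + \left(b \frac{1}{5} + \frac{9}{b}\right) b\right) + 6 = \left(b^{2} + \left(\frac{b}{5} + \frac{9}{b}\right) b\right) + 6 = \left(b^{2} + \left(\frac{9}{b} + \frac{b}{5}\right) b\right) + 6 = \left(b^{2} + b \left(\frac{9}{b} + \frac{b}{5}\right)\right) + 6 = 6 + b^{2} + b \left(\frac{9}{b} + \frac{b}{5}\right)$)
$- 168 \left(V{\left(6 \right)} + 48 \left(-5\right)\right) = - 168 \left(\left(15 + \frac{6 \cdot 6^{2}}{5}\right) + 48 \left(-5\right)\right) = - 168 \left(\left(15 + \frac{6}{5} \cdot 36\right) - 240\right) = - 168 \left(\left(15 + \frac{216}{5}\right) - 240\right) = - 168 \left(\frac{291}{5} - 240\right) = \left(-168\right) \left(- \frac{909}{5}\right) = \frac{152712}{5}$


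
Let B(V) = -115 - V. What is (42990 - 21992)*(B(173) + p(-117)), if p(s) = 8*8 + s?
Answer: -7160318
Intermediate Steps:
p(s) = 64 + s
(42990 - 21992)*(B(173) + p(-117)) = (42990 - 21992)*((-115 - 1*173) + (64 - 117)) = 20998*((-115 - 173) - 53) = 20998*(-288 - 53) = 20998*(-341) = -7160318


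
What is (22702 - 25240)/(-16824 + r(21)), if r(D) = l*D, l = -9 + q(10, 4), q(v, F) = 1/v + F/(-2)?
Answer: 8460/56843 ≈ 0.14883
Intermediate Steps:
q(v, F) = 1/v - F/2 (q(v, F) = 1/v + F*(-½) = 1/v - F/2)
l = -109/10 (l = -9 + (1/10 - ½*4) = -9 + (⅒ - 2) = -9 - 19/10 = -109/10 ≈ -10.900)
r(D) = -109*D/10
(22702 - 25240)/(-16824 + r(21)) = (22702 - 25240)/(-16824 - 109/10*21) = -2538/(-16824 - 2289/10) = -2538/(-170529/10) = -2538*(-10/170529) = 8460/56843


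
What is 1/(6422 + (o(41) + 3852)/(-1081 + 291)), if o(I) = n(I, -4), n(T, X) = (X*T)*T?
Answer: 395/2538126 ≈ 0.00015563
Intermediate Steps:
n(T, X) = X*T² (n(T, X) = (T*X)*T = X*T²)
o(I) = -4*I²
1/(6422 + (o(41) + 3852)/(-1081 + 291)) = 1/(6422 + (-4*41² + 3852)/(-1081 + 291)) = 1/(6422 + (-4*1681 + 3852)/(-790)) = 1/(6422 + (-6724 + 3852)*(-1/790)) = 1/(6422 - 2872*(-1/790)) = 1/(6422 + 1436/395) = 1/(2538126/395) = 395/2538126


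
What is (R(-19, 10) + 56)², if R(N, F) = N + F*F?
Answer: 18769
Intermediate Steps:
R(N, F) = N + F²
(R(-19, 10) + 56)² = ((-19 + 10²) + 56)² = ((-19 + 100) + 56)² = (81 + 56)² = 137² = 18769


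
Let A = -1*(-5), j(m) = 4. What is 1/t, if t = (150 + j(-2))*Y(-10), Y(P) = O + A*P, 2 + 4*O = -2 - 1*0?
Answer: -1/7854 ≈ -0.00012732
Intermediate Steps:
A = 5
O = -1 (O = -1/2 + (-2 - 1*0)/4 = -1/2 + (-2 + 0)/4 = -1/2 + (1/4)*(-2) = -1/2 - 1/2 = -1)
Y(P) = -1 + 5*P
t = -7854 (t = (150 + 4)*(-1 + 5*(-10)) = 154*(-1 - 50) = 154*(-51) = -7854)
1/t = 1/(-7854) = -1/7854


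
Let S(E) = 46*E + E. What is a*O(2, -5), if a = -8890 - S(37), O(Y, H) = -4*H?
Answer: -212580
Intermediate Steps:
S(E) = 47*E
a = -10629 (a = -8890 - 47*37 = -8890 - 1*1739 = -8890 - 1739 = -10629)
a*O(2, -5) = -(-42516)*(-5) = -10629*20 = -212580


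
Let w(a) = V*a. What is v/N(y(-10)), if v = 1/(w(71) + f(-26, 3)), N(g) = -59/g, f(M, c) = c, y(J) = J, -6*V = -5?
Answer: 60/22007 ≈ 0.0027264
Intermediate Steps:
V = ⅚ (V = -⅙*(-5) = ⅚ ≈ 0.83333)
w(a) = 5*a/6
v = 6/373 (v = 1/((⅚)*71 + 3) = 1/(355/6 + 3) = 1/(373/6) = 6/373 ≈ 0.016086)
v/N(y(-10)) = 6/(373*((-59/(-10)))) = 6/(373*((-59*(-⅒)))) = 6/(373*(59/10)) = (6/373)*(10/59) = 60/22007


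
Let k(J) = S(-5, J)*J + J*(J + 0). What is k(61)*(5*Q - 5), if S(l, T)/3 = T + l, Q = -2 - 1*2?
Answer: -349225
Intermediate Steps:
Q = -4 (Q = -2 - 2 = -4)
S(l, T) = 3*T + 3*l (S(l, T) = 3*(T + l) = 3*T + 3*l)
k(J) = J**2 + J*(-15 + 3*J) (k(J) = (3*J + 3*(-5))*J + J*(J + 0) = (3*J - 15)*J + J*J = (-15 + 3*J)*J + J**2 = J*(-15 + 3*J) + J**2 = J**2 + J*(-15 + 3*J))
k(61)*(5*Q - 5) = (61*(-15 + 4*61))*(5*(-4) - 5) = (61*(-15 + 244))*(-20 - 5) = (61*229)*(-25) = 13969*(-25) = -349225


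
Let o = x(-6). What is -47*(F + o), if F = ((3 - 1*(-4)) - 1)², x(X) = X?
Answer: -1410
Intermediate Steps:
o = -6
F = 36 (F = ((3 + 4) - 1)² = (7 - 1)² = 6² = 36)
-47*(F + o) = -47*(36 - 6) = -47*30 = -1410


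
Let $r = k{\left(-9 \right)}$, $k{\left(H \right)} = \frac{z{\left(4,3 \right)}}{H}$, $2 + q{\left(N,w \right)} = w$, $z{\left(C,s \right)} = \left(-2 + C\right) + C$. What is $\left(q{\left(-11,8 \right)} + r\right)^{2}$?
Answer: $\frac{256}{9} \approx 28.444$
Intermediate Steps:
$z{\left(C,s \right)} = -2 + 2 C$
$q{\left(N,w \right)} = -2 + w$
$k{\left(H \right)} = \frac{6}{H}$ ($k{\left(H \right)} = \frac{-2 + 2 \cdot 4}{H} = \frac{-2 + 8}{H} = \frac{6}{H}$)
$r = - \frac{2}{3}$ ($r = \frac{6}{-9} = 6 \left(- \frac{1}{9}\right) = - \frac{2}{3} \approx -0.66667$)
$\left(q{\left(-11,8 \right)} + r\right)^{2} = \left(\left(-2 + 8\right) - \frac{2}{3}\right)^{2} = \left(6 - \frac{2}{3}\right)^{2} = \left(\frac{16}{3}\right)^{2} = \frac{256}{9}$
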